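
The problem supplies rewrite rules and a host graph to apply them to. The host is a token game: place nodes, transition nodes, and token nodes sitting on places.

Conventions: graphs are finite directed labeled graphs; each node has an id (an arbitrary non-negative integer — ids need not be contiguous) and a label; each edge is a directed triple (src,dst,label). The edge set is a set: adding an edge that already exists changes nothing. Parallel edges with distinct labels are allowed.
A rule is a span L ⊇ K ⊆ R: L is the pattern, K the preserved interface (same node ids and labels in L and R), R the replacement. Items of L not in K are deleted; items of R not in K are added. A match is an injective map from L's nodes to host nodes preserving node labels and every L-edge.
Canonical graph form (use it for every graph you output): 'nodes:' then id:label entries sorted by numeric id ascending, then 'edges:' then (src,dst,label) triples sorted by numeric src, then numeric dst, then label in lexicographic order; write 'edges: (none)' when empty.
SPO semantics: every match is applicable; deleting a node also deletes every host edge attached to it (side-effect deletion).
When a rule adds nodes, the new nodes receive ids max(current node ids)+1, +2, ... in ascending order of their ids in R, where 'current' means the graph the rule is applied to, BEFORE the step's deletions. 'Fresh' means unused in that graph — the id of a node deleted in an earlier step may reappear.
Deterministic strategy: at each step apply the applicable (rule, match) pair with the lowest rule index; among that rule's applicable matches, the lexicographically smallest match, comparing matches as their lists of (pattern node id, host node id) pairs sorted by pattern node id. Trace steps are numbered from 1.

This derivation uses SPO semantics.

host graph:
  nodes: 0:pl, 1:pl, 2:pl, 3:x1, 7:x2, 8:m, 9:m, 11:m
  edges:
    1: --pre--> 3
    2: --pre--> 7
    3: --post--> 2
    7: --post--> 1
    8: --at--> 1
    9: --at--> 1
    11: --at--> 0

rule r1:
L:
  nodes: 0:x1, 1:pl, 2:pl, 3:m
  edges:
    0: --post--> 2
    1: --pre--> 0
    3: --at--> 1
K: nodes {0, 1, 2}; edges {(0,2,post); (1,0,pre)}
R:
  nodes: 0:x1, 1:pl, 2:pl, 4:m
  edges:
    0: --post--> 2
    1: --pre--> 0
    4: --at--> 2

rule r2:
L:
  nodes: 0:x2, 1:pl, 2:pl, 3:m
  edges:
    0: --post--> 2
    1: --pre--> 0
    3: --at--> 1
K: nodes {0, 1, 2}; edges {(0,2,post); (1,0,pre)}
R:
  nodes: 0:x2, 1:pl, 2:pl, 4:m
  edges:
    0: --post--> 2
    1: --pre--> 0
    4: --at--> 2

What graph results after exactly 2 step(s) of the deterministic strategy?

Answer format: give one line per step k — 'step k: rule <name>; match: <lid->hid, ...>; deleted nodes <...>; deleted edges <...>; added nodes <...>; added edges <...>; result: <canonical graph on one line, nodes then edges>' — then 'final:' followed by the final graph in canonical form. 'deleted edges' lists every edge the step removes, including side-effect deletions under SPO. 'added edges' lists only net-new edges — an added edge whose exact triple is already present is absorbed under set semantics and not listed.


step 1: rule r1; match: 0->3, 1->1, 2->2, 3->8; deleted nodes 8; deleted edges (8,1,at); added nodes 12; added edges (12,2,at); result: nodes: 0:pl, 1:pl, 2:pl, 3:x1, 7:x2, 9:m, 11:m, 12:m edges: (1,3,pre); (2,7,pre); (3,2,post); (7,1,post); (9,1,at); (11,0,at); (12,2,at)
step 2: rule r1; match: 0->3, 1->1, 2->2, 3->9; deleted nodes 9; deleted edges (9,1,at); added nodes 13; added edges (13,2,at); result: nodes: 0:pl, 1:pl, 2:pl, 3:x1, 7:x2, 11:m, 12:m, 13:m edges: (1,3,pre); (2,7,pre); (3,2,post); (7,1,post); (11,0,at); (12,2,at); (13,2,at)
final:
nodes: 0:pl, 1:pl, 2:pl, 3:x1, 7:x2, 11:m, 12:m, 13:m
edges: (1,3,pre); (2,7,pre); (3,2,post); (7,1,post); (11,0,at); (12,2,at); (13,2,at)


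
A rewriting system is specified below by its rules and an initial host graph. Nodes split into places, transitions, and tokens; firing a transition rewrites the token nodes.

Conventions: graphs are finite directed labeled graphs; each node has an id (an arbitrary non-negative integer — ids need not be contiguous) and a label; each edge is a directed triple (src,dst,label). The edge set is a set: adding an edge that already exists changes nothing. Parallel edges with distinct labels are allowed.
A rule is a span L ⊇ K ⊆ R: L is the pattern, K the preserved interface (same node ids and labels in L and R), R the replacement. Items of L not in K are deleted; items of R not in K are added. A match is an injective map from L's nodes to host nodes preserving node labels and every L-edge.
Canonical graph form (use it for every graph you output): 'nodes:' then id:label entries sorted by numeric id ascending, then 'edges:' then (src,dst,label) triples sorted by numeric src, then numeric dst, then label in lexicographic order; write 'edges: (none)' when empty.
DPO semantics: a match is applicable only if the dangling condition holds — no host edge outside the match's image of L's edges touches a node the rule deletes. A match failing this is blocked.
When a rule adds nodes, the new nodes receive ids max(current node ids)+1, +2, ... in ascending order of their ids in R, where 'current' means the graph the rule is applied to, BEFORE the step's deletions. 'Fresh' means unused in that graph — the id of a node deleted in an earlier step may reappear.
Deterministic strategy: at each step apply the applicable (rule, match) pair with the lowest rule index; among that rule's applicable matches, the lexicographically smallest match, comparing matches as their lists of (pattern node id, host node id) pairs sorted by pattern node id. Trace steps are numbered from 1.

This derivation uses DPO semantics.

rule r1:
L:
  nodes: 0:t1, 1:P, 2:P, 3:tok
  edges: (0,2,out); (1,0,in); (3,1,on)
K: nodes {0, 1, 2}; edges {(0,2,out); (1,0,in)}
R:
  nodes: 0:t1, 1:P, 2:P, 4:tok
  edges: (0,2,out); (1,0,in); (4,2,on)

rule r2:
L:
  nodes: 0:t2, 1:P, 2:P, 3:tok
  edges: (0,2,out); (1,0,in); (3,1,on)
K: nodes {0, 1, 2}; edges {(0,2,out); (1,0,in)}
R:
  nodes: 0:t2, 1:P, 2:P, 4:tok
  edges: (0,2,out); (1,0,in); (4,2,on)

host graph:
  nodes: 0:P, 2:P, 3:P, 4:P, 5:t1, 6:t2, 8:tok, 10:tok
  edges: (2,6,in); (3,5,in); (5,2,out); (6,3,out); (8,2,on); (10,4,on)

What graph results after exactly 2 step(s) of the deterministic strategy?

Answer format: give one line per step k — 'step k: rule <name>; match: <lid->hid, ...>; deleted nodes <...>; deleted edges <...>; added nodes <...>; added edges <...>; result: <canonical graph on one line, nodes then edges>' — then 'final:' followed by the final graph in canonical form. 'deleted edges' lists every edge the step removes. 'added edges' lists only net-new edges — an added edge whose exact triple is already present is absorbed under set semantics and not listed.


step 1: rule r2; match: 0->6, 1->2, 2->3, 3->8; deleted nodes 8; deleted edges (8,2,on); added nodes 11; added edges (11,3,on); result: nodes: 0:P, 2:P, 3:P, 4:P, 5:t1, 6:t2, 10:tok, 11:tok edges: (2,6,in); (3,5,in); (5,2,out); (6,3,out); (10,4,on); (11,3,on)
step 2: rule r1; match: 0->5, 1->3, 2->2, 3->11; deleted nodes 11; deleted edges (11,3,on); added nodes 12; added edges (12,2,on); result: nodes: 0:P, 2:P, 3:P, 4:P, 5:t1, 6:t2, 10:tok, 12:tok edges: (2,6,in); (3,5,in); (5,2,out); (6,3,out); (10,4,on); (12,2,on)
final:
nodes: 0:P, 2:P, 3:P, 4:P, 5:t1, 6:t2, 10:tok, 12:tok
edges: (2,6,in); (3,5,in); (5,2,out); (6,3,out); (10,4,on); (12,2,on)


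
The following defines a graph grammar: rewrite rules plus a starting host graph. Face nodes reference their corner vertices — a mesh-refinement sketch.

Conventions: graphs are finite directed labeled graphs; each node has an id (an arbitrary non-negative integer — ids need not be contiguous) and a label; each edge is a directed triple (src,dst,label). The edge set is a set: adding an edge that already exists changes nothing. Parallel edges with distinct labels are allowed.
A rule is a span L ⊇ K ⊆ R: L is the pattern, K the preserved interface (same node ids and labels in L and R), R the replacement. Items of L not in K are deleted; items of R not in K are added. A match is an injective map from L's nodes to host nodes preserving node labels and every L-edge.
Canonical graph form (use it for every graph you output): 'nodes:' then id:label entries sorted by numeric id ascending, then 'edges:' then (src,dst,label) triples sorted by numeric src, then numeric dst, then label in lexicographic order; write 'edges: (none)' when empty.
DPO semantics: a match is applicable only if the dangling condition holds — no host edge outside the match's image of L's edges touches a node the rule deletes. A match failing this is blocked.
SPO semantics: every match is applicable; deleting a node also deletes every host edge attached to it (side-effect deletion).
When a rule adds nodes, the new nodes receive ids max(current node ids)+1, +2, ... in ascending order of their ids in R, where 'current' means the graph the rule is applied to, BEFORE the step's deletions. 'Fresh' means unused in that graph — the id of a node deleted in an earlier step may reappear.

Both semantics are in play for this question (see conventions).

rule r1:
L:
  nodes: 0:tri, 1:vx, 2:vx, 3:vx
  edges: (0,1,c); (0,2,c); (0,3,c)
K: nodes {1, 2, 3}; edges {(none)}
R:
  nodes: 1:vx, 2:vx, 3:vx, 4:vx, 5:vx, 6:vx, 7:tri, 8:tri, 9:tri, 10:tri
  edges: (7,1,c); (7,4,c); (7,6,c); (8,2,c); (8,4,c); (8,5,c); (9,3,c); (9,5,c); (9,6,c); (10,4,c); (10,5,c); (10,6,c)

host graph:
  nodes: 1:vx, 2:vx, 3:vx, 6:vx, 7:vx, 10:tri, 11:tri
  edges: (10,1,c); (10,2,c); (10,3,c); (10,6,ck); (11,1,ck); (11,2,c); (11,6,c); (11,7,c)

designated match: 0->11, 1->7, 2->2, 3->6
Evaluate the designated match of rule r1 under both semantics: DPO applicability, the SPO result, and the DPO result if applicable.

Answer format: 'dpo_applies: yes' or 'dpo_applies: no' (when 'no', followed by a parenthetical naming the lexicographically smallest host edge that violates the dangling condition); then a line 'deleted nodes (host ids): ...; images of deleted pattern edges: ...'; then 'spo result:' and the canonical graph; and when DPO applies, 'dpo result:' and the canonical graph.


dpo_applies: no
(the rule deletes node 11, which keeps host edge (11,1,ck) outside the match image — the dangling condition fails, DPO blocks; SPO proceeds and side-deletes such edges)
deleted nodes (host ids): 11; images of deleted pattern edges: (11,2,c); (11,6,c); (11,7,c)
spo result:
nodes: 1:vx, 2:vx, 3:vx, 6:vx, 7:vx, 10:tri, 12:vx, 13:vx, 14:vx, 15:tri, 16:tri, 17:tri, 18:tri
edges: (10,1,c); (10,2,c); (10,3,c); (10,6,ck); (15,7,c); (15,12,c); (15,14,c); (16,2,c); (16,12,c); (16,13,c); (17,6,c); (17,13,c); (17,14,c); (18,12,c); (18,13,c); (18,14,c)


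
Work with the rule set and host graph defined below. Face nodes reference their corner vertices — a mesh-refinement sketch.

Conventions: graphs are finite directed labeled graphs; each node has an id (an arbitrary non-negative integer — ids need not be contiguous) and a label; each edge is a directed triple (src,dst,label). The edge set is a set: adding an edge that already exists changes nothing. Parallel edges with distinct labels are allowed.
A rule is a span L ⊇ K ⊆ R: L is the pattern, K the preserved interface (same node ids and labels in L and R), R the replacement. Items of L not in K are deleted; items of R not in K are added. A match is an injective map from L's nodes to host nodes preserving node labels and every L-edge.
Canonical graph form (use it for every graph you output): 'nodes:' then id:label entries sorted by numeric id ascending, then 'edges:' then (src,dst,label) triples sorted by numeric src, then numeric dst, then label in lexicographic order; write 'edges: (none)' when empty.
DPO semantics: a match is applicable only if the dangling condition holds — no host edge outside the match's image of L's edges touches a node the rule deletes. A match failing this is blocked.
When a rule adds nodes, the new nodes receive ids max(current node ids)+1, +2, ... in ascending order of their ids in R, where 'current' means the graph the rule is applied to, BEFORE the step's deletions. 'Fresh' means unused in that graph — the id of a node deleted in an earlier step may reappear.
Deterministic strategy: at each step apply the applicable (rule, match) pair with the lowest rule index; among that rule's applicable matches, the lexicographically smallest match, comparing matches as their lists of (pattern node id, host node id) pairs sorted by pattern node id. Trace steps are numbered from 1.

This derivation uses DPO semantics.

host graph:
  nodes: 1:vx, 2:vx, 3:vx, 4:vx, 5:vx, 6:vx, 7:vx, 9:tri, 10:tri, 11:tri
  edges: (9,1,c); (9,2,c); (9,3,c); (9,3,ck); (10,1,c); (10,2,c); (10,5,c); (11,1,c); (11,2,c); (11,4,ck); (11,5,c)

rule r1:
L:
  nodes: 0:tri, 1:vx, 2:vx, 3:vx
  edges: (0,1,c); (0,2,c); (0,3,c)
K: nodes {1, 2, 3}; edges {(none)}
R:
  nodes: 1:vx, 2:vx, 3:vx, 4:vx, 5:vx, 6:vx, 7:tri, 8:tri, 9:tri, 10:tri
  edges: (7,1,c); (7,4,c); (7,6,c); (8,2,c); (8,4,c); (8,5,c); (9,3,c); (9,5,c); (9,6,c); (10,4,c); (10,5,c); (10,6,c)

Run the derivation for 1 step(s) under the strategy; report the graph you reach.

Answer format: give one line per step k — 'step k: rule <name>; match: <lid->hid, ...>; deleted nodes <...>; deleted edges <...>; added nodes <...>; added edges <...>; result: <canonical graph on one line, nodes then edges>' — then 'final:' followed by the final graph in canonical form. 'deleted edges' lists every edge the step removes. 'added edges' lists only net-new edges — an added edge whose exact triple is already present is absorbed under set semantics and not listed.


step 1: rule r1; match: 0->10, 1->1, 2->2, 3->5; deleted nodes 10; deleted edges (10,1,c); (10,2,c); (10,5,c); added nodes 12, 13, 14, 15, 16, 17, 18; added edges (15,1,c); (15,12,c); (15,14,c); (16,2,c); (16,12,c); (16,13,c); (17,5,c); (17,13,c); (17,14,c); (18,12,c); (18,13,c); (18,14,c); result: nodes: 1:vx, 2:vx, 3:vx, 4:vx, 5:vx, 6:vx, 7:vx, 9:tri, 11:tri, 12:vx, 13:vx, 14:vx, 15:tri, 16:tri, 17:tri, 18:tri edges: (9,1,c); (9,2,c); (9,3,c); (9,3,ck); (11,1,c); (11,2,c); (11,4,ck); (11,5,c); (15,1,c); (15,12,c); (15,14,c); (16,2,c); (16,12,c); (16,13,c); (17,5,c); (17,13,c); (17,14,c); (18,12,c); (18,13,c); (18,14,c)
final:
nodes: 1:vx, 2:vx, 3:vx, 4:vx, 5:vx, 6:vx, 7:vx, 9:tri, 11:tri, 12:vx, 13:vx, 14:vx, 15:tri, 16:tri, 17:tri, 18:tri
edges: (9,1,c); (9,2,c); (9,3,c); (9,3,ck); (11,1,c); (11,2,c); (11,4,ck); (11,5,c); (15,1,c); (15,12,c); (15,14,c); (16,2,c); (16,12,c); (16,13,c); (17,5,c); (17,13,c); (17,14,c); (18,12,c); (18,13,c); (18,14,c)


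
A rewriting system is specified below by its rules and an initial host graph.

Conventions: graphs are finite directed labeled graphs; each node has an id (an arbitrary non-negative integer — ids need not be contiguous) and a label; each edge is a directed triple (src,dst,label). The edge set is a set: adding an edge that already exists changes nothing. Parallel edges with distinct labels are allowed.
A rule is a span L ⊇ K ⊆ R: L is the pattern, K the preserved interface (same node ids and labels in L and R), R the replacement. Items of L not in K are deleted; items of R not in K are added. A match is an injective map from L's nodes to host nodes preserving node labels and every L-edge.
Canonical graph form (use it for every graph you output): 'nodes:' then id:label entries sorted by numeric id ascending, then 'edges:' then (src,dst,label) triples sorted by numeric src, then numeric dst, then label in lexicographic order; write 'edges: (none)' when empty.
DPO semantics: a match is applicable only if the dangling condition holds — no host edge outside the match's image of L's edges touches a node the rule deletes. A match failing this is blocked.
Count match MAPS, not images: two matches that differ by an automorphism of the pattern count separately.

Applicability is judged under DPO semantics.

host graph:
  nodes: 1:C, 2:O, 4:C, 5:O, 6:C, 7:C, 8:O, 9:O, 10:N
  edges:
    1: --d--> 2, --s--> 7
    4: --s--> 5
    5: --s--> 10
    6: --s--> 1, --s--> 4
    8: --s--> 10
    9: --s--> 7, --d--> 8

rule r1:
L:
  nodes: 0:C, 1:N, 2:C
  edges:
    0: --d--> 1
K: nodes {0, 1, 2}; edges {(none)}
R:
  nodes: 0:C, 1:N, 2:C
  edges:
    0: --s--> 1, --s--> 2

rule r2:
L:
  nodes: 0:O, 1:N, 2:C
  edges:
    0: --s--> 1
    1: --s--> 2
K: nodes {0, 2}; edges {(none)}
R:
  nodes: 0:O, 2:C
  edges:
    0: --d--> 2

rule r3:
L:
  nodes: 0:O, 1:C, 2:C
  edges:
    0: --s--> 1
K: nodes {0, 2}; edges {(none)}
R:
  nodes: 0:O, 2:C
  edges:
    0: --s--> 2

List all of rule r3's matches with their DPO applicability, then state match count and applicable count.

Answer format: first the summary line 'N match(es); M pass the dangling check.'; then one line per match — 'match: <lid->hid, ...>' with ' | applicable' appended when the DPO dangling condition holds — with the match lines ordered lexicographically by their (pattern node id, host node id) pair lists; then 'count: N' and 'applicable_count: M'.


3 match(es); 0 pass the dangling check.
match: 0->9, 1->7, 2->1
match: 0->9, 1->7, 2->4
match: 0->9, 1->7, 2->6
count: 3
applicable_count: 0


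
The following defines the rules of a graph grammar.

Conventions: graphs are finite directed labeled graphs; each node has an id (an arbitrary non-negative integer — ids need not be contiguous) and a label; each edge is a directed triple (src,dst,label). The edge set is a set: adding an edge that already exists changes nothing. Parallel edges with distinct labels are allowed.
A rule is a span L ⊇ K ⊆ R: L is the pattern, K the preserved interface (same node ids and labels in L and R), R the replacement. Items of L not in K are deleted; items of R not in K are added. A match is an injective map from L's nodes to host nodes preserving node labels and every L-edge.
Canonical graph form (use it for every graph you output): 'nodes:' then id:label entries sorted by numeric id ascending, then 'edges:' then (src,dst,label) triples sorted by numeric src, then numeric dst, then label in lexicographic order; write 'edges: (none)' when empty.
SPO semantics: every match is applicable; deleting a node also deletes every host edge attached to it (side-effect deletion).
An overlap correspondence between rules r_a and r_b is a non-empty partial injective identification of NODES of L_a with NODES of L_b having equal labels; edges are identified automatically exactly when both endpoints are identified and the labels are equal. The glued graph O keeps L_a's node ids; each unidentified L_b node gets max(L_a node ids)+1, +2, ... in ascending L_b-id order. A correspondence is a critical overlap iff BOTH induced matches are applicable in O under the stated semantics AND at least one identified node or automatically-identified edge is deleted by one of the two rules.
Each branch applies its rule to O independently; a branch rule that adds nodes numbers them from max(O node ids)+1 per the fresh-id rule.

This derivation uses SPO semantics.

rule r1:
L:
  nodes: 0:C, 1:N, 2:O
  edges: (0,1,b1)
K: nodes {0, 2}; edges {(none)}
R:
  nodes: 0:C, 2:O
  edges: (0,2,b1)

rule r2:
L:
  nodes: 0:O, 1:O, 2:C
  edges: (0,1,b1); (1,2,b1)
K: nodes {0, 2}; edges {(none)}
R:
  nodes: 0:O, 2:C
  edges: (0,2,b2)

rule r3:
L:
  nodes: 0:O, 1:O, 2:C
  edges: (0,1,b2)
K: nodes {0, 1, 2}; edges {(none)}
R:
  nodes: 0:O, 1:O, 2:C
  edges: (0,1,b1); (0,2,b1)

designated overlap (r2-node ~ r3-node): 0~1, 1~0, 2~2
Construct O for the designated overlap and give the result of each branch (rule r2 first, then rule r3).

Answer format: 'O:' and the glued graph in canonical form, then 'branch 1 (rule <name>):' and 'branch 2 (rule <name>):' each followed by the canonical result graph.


O:
nodes: 0:O, 1:O, 2:C
edges: (0,1,b1); (1,0,b2); (1,2,b1)
branch 1 (rule r2):
nodes: 0:O, 2:C
edges: (0,2,b2)
branch 2 (rule r3):
nodes: 0:O, 1:O, 2:C
edges: (0,1,b1); (1,0,b1); (1,2,b1)


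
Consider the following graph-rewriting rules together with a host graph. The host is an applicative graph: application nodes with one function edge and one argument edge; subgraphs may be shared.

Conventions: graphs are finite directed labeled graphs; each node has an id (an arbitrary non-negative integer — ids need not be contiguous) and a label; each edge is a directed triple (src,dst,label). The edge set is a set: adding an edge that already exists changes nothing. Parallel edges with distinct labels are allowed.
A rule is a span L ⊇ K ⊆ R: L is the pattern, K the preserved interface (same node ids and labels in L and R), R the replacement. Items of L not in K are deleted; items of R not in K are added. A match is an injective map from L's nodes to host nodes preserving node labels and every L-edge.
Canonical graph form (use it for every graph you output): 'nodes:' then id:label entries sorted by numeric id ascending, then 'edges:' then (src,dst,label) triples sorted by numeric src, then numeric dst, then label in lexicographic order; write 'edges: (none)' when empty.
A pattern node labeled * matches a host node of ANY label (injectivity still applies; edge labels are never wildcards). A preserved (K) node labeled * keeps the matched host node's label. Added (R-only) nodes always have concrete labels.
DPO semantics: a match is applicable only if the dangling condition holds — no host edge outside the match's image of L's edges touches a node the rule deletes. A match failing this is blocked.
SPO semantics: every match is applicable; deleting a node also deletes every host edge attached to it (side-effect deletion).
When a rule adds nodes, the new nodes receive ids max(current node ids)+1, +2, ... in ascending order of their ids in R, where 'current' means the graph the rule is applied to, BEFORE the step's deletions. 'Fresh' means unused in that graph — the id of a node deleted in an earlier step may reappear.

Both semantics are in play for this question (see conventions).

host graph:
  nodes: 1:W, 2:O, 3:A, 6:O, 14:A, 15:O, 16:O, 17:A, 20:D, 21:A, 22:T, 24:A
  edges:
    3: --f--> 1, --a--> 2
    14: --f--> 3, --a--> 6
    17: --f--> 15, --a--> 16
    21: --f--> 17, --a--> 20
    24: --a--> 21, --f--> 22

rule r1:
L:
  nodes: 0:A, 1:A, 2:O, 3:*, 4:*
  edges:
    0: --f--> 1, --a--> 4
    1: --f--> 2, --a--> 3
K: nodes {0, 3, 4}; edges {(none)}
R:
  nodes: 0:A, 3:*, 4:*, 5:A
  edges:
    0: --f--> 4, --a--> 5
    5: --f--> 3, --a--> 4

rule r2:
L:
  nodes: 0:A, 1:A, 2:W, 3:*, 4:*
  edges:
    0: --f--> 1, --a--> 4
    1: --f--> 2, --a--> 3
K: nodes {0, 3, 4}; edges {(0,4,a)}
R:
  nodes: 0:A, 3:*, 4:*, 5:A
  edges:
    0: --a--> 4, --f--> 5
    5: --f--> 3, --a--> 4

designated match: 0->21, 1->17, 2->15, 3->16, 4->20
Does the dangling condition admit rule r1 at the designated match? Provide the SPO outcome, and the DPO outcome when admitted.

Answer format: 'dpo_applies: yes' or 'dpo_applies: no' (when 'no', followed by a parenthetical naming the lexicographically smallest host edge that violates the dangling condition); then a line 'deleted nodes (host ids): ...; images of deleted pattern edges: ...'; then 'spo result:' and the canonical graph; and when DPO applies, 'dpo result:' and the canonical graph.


dpo_applies: yes
deleted nodes (host ids): 15, 17; images of deleted pattern edges: (17,15,f); (17,16,a); (21,17,f); (21,20,a)
spo result:
nodes: 1:W, 2:O, 3:A, 6:O, 14:A, 16:O, 20:D, 21:A, 22:T, 24:A, 25:A
edges: (3,1,f); (3,2,a); (14,3,f); (14,6,a); (21,20,f); (21,25,a); (24,21,a); (24,22,f); (25,16,f); (25,20,a)
dpo result:
nodes: 1:W, 2:O, 3:A, 6:O, 14:A, 16:O, 20:D, 21:A, 22:T, 24:A, 25:A
edges: (3,1,f); (3,2,a); (14,3,f); (14,6,a); (21,20,f); (21,25,a); (24,21,a); (24,22,f); (25,16,f); (25,20,a)


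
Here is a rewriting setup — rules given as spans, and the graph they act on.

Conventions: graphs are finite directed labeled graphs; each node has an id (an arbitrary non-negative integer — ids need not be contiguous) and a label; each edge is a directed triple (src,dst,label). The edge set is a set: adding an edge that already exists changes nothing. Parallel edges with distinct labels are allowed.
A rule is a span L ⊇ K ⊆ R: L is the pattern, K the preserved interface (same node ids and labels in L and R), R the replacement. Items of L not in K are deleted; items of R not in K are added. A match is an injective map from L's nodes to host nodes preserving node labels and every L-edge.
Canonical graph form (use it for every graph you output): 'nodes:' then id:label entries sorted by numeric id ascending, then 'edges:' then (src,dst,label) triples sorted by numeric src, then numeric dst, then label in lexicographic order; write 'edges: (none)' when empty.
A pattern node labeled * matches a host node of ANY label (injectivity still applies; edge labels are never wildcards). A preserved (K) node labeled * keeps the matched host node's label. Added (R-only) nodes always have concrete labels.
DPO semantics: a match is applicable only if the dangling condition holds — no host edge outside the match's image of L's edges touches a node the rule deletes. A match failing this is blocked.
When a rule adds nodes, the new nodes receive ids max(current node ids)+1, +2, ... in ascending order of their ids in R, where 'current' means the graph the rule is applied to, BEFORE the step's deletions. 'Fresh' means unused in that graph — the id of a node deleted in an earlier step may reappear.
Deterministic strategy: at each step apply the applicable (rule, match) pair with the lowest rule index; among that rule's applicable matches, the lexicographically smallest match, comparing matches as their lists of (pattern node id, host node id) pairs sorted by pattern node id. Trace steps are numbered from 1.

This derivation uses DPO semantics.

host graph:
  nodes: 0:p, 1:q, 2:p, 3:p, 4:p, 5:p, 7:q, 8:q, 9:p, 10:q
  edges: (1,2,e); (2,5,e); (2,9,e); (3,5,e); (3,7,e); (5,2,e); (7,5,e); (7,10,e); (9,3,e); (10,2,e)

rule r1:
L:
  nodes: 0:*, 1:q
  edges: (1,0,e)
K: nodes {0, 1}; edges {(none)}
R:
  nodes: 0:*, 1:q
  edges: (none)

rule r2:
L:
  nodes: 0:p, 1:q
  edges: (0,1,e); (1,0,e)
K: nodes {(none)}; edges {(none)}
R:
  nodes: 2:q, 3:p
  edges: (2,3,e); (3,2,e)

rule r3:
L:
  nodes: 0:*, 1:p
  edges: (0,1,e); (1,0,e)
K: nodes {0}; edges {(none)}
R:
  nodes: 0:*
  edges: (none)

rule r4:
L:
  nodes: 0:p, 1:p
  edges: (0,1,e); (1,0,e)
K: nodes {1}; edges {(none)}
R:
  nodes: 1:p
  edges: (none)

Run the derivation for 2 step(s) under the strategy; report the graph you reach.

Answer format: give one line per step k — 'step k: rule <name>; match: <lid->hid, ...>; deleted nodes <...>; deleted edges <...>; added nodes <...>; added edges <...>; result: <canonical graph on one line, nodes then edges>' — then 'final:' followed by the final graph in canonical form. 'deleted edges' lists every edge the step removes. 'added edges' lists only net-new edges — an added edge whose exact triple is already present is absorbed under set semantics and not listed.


step 1: rule r1; match: 0->2, 1->1; deleted nodes (none); deleted edges (1,2,e); added nodes (none); added edges (none); result: nodes: 0:p, 1:q, 2:p, 3:p, 4:p, 5:p, 7:q, 8:q, 9:p, 10:q edges: (2,5,e); (2,9,e); (3,5,e); (3,7,e); (5,2,e); (7,5,e); (7,10,e); (9,3,e); (10,2,e)
step 2: rule r1; match: 0->2, 1->10; deleted nodes (none); deleted edges (10,2,e); added nodes (none); added edges (none); result: nodes: 0:p, 1:q, 2:p, 3:p, 4:p, 5:p, 7:q, 8:q, 9:p, 10:q edges: (2,5,e); (2,9,e); (3,5,e); (3,7,e); (5,2,e); (7,5,e); (7,10,e); (9,3,e)
final:
nodes: 0:p, 1:q, 2:p, 3:p, 4:p, 5:p, 7:q, 8:q, 9:p, 10:q
edges: (2,5,e); (2,9,e); (3,5,e); (3,7,e); (5,2,e); (7,5,e); (7,10,e); (9,3,e)


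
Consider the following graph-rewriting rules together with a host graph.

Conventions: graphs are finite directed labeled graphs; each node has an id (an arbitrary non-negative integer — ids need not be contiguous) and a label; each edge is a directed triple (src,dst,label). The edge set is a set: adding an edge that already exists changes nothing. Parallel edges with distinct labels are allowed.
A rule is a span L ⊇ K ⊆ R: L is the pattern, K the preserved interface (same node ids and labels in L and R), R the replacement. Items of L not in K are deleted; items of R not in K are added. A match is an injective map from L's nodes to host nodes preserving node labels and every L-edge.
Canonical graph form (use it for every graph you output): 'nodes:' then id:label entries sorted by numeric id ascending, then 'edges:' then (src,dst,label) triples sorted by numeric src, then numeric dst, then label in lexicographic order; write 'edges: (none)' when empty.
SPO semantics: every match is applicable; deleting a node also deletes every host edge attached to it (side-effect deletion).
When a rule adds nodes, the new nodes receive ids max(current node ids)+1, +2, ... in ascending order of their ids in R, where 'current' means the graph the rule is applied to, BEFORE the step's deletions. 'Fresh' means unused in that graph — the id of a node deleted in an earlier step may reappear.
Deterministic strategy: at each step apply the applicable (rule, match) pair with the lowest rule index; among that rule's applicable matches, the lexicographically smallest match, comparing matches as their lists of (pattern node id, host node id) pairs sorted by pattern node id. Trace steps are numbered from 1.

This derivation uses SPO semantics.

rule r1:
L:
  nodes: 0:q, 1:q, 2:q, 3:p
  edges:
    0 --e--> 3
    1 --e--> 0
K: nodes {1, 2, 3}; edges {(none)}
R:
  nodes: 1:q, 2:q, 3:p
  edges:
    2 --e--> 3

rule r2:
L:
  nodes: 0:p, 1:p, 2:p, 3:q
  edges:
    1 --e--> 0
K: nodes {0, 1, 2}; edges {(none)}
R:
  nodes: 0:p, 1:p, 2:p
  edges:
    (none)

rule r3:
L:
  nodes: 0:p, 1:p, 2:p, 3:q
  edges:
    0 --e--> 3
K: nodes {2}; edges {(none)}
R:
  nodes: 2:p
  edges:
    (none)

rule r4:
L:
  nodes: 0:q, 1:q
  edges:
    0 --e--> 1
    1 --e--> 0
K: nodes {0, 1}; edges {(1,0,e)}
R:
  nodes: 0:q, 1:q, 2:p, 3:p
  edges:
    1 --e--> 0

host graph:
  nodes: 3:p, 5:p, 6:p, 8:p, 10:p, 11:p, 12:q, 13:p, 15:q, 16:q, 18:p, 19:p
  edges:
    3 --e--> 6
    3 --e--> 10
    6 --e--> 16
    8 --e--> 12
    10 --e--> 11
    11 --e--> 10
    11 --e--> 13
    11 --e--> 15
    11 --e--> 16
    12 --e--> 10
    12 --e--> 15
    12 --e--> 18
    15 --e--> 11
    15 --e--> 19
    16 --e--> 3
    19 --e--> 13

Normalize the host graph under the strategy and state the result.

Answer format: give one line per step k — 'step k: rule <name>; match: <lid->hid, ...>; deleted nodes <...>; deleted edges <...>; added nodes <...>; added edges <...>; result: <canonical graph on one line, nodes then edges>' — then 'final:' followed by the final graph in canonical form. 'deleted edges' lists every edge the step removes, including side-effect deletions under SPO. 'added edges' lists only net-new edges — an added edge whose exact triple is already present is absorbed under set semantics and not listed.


step 1: rule r1; match: 0->15, 1->12, 2->16, 3->11; deleted nodes 15; deleted edges (11,15,e); (12,15,e); (15,11,e); (15,19,e); added nodes (none); added edges (16,11,e); result: nodes: 3:p, 5:p, 6:p, 8:p, 10:p, 11:p, 12:q, 13:p, 16:q, 18:p, 19:p edges: (3,6,e); (3,10,e); (6,16,e); (8,12,e); (10,11,e); (11,10,e); (11,13,e); (11,16,e); (12,10,e); (12,18,e); (16,3,e); (16,11,e); (19,13,e)
step 2: rule r2; match: 0->6, 1->3, 2->5, 3->12; deleted nodes 12; deleted edges (3,6,e); (8,12,e); (12,10,e); (12,18,e); added nodes (none); added edges (none); result: nodes: 3:p, 5:p, 6:p, 8:p, 10:p, 11:p, 13:p, 16:q, 18:p, 19:p edges: (3,10,e); (6,16,e); (10,11,e); (11,10,e); (11,13,e); (11,16,e); (16,3,e); (16,11,e); (19,13,e)
step 3: rule r2; match: 0->10, 1->3, 2->5, 3->16; deleted nodes 16; deleted edges (3,10,e); (6,16,e); (11,16,e); (16,3,e); (16,11,e); added nodes (none); added edges (none); result: nodes: 3:p, 5:p, 6:p, 8:p, 10:p, 11:p, 13:p, 18:p, 19:p edges: (10,11,e); (11,10,e); (11,13,e); (19,13,e)
final:
nodes: 3:p, 5:p, 6:p, 8:p, 10:p, 11:p, 13:p, 18:p, 19:p
edges: (10,11,e); (11,10,e); (11,13,e); (19,13,e)


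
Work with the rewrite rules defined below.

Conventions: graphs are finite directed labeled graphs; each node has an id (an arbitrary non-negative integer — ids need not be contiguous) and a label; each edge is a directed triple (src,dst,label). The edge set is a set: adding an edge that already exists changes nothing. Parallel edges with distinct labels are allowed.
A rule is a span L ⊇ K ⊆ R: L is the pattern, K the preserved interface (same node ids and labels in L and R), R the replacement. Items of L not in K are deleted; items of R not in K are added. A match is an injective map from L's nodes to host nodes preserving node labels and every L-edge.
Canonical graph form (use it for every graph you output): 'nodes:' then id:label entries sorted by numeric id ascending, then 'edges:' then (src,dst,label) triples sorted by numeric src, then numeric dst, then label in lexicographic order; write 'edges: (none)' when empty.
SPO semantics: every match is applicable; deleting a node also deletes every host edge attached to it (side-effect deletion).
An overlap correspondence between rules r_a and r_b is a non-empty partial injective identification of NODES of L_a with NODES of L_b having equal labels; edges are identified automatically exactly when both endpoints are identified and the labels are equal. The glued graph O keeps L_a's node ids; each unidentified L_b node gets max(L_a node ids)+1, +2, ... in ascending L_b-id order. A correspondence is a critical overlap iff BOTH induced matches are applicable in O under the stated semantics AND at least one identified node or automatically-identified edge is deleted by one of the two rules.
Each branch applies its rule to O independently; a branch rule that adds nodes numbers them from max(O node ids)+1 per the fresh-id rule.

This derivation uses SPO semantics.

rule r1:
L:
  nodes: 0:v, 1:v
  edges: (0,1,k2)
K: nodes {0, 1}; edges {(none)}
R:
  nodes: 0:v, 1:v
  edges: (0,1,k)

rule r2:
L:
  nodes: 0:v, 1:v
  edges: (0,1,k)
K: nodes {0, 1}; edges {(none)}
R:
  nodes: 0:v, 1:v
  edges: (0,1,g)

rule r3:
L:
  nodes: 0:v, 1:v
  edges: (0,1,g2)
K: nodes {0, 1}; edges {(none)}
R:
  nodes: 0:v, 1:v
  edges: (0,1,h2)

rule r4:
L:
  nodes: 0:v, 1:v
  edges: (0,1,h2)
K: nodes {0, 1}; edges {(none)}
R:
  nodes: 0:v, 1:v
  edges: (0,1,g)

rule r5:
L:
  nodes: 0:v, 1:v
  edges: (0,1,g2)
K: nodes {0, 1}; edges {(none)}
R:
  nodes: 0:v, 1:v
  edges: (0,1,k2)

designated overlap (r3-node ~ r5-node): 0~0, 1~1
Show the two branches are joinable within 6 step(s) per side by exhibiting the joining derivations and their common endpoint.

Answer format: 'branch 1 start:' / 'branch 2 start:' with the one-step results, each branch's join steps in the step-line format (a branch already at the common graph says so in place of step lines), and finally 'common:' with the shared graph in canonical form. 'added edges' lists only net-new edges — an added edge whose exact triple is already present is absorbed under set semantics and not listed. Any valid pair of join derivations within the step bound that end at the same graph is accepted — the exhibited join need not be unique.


branch 1 start:
nodes: 0:v, 1:v
edges: (0,1,h2)
branch 2 start:
nodes: 0:v, 1:v
edges: (0,1,k2)
branch 1 step 1: rule r4; match: 0->0, 1->1; deleted nodes (none); deleted edges (0,1,h2); added nodes (none); added edges (0,1,g); result: nodes: 0:v, 1:v edges: (0,1,g)
branch 2 step 1: rule r1; match: 0->0, 1->1; deleted nodes (none); deleted edges (0,1,k2); added nodes (none); added edges (0,1,k); result: nodes: 0:v, 1:v edges: (0,1,k)
branch 2 step 2: rule r2; match: 0->0, 1->1; deleted nodes (none); deleted edges (0,1,k); added nodes (none); added edges (0,1,g); result: nodes: 0:v, 1:v edges: (0,1,g)
common:
nodes: 0:v, 1:v
edges: (0,1,g)


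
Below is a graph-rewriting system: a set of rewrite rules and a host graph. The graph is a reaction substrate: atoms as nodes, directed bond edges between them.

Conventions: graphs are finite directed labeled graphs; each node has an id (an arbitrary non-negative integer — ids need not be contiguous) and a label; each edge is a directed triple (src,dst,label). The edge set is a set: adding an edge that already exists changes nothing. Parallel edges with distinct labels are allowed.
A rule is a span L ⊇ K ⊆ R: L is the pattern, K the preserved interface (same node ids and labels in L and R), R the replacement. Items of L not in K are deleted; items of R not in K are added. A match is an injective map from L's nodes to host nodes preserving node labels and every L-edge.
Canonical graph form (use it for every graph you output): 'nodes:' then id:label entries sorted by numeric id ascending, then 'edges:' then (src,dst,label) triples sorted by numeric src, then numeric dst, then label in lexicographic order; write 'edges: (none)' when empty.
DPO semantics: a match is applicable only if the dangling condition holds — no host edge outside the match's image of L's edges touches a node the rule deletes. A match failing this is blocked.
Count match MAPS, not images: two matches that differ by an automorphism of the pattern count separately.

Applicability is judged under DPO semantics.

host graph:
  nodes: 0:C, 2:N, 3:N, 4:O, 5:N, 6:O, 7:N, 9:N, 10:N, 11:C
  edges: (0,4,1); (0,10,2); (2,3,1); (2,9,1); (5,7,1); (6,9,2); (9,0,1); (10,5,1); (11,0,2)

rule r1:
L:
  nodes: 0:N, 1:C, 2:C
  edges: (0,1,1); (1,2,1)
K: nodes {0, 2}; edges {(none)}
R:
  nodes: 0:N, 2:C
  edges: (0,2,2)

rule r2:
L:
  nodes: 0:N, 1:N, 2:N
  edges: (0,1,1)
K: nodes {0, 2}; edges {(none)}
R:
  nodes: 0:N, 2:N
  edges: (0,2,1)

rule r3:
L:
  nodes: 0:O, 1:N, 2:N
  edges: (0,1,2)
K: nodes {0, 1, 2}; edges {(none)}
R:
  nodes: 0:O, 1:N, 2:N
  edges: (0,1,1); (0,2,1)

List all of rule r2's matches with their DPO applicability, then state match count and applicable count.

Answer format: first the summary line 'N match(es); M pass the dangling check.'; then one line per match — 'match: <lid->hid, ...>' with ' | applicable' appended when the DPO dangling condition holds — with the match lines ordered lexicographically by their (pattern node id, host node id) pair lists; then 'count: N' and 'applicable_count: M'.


16 match(es); 8 pass the dangling check.
match: 0->2, 1->3, 2->5 | applicable
match: 0->2, 1->3, 2->7 | applicable
match: 0->2, 1->3, 2->9 | applicable
match: 0->2, 1->3, 2->10 | applicable
match: 0->2, 1->9, 2->3
match: 0->2, 1->9, 2->5
match: 0->2, 1->9, 2->7
match: 0->2, 1->9, 2->10
match: 0->5, 1->7, 2->2 | applicable
match: 0->5, 1->7, 2->3 | applicable
match: 0->5, 1->7, 2->9 | applicable
match: 0->5, 1->7, 2->10 | applicable
match: 0->10, 1->5, 2->2
match: 0->10, 1->5, 2->3
match: 0->10, 1->5, 2->7
match: 0->10, 1->5, 2->9
count: 16
applicable_count: 8


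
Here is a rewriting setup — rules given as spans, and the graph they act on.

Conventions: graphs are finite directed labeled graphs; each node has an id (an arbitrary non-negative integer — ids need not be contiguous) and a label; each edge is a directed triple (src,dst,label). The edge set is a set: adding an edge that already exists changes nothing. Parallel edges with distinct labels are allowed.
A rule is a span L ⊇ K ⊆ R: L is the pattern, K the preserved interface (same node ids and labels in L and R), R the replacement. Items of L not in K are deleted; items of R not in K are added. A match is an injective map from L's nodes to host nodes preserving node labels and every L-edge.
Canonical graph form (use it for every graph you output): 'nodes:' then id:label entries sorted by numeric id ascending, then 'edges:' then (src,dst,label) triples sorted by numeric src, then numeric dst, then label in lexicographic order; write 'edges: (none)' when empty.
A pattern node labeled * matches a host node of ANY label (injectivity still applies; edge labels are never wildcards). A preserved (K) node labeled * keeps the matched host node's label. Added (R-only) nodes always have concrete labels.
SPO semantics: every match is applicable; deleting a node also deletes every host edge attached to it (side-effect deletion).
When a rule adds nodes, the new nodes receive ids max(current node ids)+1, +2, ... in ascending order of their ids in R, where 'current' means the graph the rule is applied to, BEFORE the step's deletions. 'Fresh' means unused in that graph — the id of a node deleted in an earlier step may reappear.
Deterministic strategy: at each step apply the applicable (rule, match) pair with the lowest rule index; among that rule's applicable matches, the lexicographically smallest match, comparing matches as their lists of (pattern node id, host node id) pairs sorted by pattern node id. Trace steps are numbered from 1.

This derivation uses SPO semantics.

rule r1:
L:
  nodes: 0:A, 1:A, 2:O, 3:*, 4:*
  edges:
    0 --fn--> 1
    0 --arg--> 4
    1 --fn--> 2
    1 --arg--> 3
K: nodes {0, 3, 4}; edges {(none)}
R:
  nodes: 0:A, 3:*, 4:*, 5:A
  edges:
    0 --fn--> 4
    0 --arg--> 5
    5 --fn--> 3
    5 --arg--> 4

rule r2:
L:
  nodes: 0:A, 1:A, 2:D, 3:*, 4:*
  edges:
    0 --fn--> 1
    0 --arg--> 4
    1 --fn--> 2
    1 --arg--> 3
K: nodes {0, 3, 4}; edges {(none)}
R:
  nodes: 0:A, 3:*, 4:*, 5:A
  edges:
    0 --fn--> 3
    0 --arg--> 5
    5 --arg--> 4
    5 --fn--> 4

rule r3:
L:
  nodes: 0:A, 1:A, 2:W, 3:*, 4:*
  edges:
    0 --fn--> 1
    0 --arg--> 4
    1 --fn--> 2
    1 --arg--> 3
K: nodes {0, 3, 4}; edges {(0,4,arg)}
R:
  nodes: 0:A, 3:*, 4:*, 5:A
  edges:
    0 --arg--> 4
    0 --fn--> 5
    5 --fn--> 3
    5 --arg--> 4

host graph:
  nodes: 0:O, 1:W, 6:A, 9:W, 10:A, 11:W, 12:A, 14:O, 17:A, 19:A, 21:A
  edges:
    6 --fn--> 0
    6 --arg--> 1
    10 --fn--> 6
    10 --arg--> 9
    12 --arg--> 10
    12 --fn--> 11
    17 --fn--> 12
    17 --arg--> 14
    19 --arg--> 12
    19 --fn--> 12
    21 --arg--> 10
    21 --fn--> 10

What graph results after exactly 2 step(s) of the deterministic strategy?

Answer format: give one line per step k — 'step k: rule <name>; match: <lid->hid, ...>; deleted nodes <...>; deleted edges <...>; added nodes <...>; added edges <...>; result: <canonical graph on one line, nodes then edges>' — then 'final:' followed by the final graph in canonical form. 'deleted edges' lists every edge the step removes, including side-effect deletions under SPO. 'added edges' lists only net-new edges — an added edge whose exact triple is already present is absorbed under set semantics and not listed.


step 1: rule r1; match: 0->10, 1->6, 2->0, 3->1, 4->9; deleted nodes 0, 6; deleted edges (6,0,fn); (6,1,arg); (10,6,fn); (10,9,arg); added nodes 22; added edges (10,9,fn); (10,22,arg); (22,1,fn); (22,9,arg); result: nodes: 1:W, 9:W, 10:A, 11:W, 12:A, 14:O, 17:A, 19:A, 21:A, 22:A edges: (10,9,fn); (10,22,arg); (12,10,arg); (12,11,fn); (17,12,fn); (17,14,arg); (19,12,arg); (19,12,fn); (21,10,arg); (21,10,fn); (22,1,fn); (22,9,arg)
step 2: rule r3; match: 0->17, 1->12, 2->11, 3->10, 4->14; deleted nodes 11, 12; deleted edges (12,10,arg); (12,11,fn); (17,12,fn); (19,12,arg); (19,12,fn); added nodes 23; added edges (17,23,fn); (23,10,fn); (23,14,arg); result: nodes: 1:W, 9:W, 10:A, 14:O, 17:A, 19:A, 21:A, 22:A, 23:A edges: (10,9,fn); (10,22,arg); (17,14,arg); (17,23,fn); (21,10,arg); (21,10,fn); (22,1,fn); (22,9,arg); (23,10,fn); (23,14,arg)
final:
nodes: 1:W, 9:W, 10:A, 14:O, 17:A, 19:A, 21:A, 22:A, 23:A
edges: (10,9,fn); (10,22,arg); (17,14,arg); (17,23,fn); (21,10,arg); (21,10,fn); (22,1,fn); (22,9,arg); (23,10,fn); (23,14,arg)
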